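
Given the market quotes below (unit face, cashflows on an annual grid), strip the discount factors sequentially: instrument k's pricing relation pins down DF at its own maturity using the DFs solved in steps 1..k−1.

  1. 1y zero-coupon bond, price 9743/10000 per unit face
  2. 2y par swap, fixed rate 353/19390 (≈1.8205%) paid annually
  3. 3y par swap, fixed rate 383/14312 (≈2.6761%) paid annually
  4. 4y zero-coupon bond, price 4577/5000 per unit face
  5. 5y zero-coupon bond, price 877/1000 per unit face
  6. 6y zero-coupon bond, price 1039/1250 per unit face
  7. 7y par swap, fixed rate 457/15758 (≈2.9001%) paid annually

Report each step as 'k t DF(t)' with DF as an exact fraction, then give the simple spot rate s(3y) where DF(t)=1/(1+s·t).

1 1 9743/10000
2 2 9647/10000
3 3 4617/5000
4 4 4577/5000
5 5 877/1000
6 6 1039/1250
7 7 2043/2500
s(3y) = (1/(4617/5000) − 1)/(3) = 383/13851 ≈ 2.7651%

step 1 [1y] zero: DF = P = 9743/10000 ≈ 0.974300
step 2 [2y] swap r/1=353/19390: DF=(1 − 353/19390·(0.974300))/(1+353/19390) = 9647/10000 ≈ 0.964700
step 3 [3y] swap r/1=383/14312: DF=(1 − 383/14312·(0.974300+0.964700))/(1+383/14312) = 4617/5000 ≈ 0.923400
step 4 [4y] zero: DF = P = 4577/5000 ≈ 0.915400
step 5 [5y] zero: DF = P = 877/1000 ≈ 0.877000
step 6 [6y] zero: DF = P = 1039/1250 ≈ 0.831200
step 7 [7y] swap r/1=457/15758: DF=(1 − 457/15758·(0.974300+0.964700+0.923400+0.915400+0.877000+0.831200))/(1+457/15758) = 2043/2500 ≈ 0.817200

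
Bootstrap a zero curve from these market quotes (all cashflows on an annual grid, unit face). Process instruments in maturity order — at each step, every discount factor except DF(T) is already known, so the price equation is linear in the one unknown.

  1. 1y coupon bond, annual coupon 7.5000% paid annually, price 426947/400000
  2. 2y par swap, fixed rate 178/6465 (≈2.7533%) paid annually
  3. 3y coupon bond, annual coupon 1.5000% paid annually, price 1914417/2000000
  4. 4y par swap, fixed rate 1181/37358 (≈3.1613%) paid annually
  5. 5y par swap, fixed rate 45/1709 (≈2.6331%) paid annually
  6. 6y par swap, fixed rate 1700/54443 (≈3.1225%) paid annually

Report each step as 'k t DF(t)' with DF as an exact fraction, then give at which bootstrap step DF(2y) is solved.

1 1 9929/10000
2 2 4733/5000
3 3 1143/1250
4 4 8819/10000
5 5 1757/2000
6 6 83/100
DF(2y) is solved at step 2

step 1 [1y] bond c/1=3/40: DF=(426947/400000 − 3/40·(0))/(1+3/40) = 9929/10000 ≈ 0.992900
step 2 [2y] swap r/1=178/6465: DF=(1 − 178/6465·(0.992900))/(1+178/6465) = 4733/5000 ≈ 0.946600
step 3 [3y] bond c/1=3/200: DF=(1914417/2000000 − 3/200·(0.992900+0.946600))/(1+3/200) = 1143/1250 ≈ 0.914400
step 4 [4y] swap r/1=1181/37358: DF=(1 − 1181/37358·(0.992900+0.946600+0.914400))/(1+1181/37358) = 8819/10000 ≈ 0.881900
step 5 [5y] swap r/1=45/1709: DF=(1 − 45/1709·(0.992900+0.946600+0.914400+0.881900))/(1+45/1709) = 1757/2000 ≈ 0.878500
step 6 [6y] swap r/1=1700/54443: DF=(1 − 1700/54443·(0.992900+0.946600+0.914400+0.881900+0.878500))/(1+1700/54443) = 83/100 ≈ 0.830000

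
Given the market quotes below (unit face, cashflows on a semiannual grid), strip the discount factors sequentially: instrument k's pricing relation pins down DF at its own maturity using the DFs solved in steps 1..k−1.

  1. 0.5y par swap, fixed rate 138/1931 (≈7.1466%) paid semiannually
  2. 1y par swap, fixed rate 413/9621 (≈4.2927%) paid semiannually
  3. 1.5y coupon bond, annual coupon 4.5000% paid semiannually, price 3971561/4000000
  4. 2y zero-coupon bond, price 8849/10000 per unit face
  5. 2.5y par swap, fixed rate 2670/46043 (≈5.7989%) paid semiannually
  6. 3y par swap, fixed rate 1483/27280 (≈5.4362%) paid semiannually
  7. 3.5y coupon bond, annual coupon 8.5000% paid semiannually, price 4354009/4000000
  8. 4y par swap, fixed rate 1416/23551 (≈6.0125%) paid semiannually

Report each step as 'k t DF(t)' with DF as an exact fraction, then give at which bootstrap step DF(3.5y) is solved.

1 1/2 1931/2000
2 1 9587/10000
3 3/2 9287/10000
4 2 8849/10000
5 5/2 1733/2000
6 3 8517/10000
7 7/2 8217/10000
8 4 1969/2500
DF(3.5y) is solved at step 7

step 1 [0.5y] swap r/2=69/1931: DF=(1 − 69/1931·(0))/(1+69/1931) = 1931/2000 ≈ 0.965500
step 2 [1y] swap r/2=413/19242: DF=(1 − 413/19242·(0.965500))/(1+413/19242) = 9587/10000 ≈ 0.958700
step 3 [1.5y] bond c/2=9/400: DF=(3971561/4000000 − 9/400·(0.965500+0.958700))/(1+9/400) = 9287/10000 ≈ 0.928700
step 4 [2y] zero: DF = P = 8849/10000 ≈ 0.884900
step 5 [2.5y] swap r/2=1335/46043: DF=(1 − 1335/46043·(0.965500+0.958700+0.928700+0.884900))/(1+1335/46043) = 1733/2000 ≈ 0.866500
step 6 [3y] swap r/2=1483/54560: DF=(1 − 1483/54560·(0.965500+0.958700+0.928700+0.884900+0.866500))/(1+1483/54560) = 8517/10000 ≈ 0.851700
step 7 [3.5y] bond c/2=17/400: DF=(4354009/4000000 − 17/400·(0.965500+0.958700+0.928700+0.884900+0.866500+0.851700))/(1+17/400) = 8217/10000 ≈ 0.821700
step 8 [4y] swap r/2=708/23551: DF=(1 − 708/23551·(0.965500+0.958700+0.928700+0.884900+0.866500+0.851700+0.821700))/(1+708/23551) = 1969/2500 ≈ 0.787600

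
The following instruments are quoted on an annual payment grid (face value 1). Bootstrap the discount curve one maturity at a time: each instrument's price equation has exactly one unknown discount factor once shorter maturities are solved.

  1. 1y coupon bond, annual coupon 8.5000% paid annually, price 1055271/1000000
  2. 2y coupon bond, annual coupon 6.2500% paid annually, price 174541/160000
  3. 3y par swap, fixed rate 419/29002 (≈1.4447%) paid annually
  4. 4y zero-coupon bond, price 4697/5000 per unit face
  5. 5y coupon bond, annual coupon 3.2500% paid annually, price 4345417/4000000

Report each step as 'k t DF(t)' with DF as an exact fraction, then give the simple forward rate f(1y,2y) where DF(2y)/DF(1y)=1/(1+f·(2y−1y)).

step 1 [1y] bond c/1=17/200: DF=(1055271/1000000 − 17/200·(0))/(1+17/200) = 4863/5000 ≈ 0.972600
step 2 [2y] bond c/1=1/16: DF=(174541/160000 − 1/16·(0.972600))/(1+1/16) = 1939/2000 ≈ 0.969500
step 3 [3y] swap r/1=419/29002: DF=(1 − 419/29002·(0.972600+0.969500))/(1+419/29002) = 9581/10000 ≈ 0.958100
step 4 [4y] zero: DF = P = 4697/5000 ≈ 0.939400
step 5 [5y] bond c/1=13/400: DF=(4345417/4000000 − 13/400·(0.972600+0.969500+0.958100+0.939400))/(1+13/400) = 9313/10000 ≈ 0.931300

1 1 4863/5000
2 2 1939/2000
3 3 9581/10000
4 4 4697/5000
5 5 9313/10000
f(1y,2y) = ((4863/5000)/(1939/2000) − 1)/(1) = 31/9695 ≈ 0.3198%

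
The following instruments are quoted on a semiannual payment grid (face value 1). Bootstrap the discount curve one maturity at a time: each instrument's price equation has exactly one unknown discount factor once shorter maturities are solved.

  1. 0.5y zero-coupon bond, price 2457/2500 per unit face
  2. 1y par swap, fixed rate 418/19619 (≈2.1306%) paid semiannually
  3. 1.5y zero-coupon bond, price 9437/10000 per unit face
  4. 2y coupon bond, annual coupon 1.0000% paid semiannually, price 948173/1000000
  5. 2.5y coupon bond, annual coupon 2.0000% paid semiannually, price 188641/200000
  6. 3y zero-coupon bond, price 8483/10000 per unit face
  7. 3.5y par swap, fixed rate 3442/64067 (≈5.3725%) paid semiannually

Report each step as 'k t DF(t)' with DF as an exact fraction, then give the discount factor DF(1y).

step 1 [0.5y] zero: DF = P = 2457/2500 ≈ 0.982800
step 2 [1y] swap r/2=209/19619: DF=(1 − 209/19619·(0.982800))/(1+209/19619) = 9791/10000 ≈ 0.979100
step 3 [1.5y] zero: DF = P = 9437/10000 ≈ 0.943700
step 4 [2y] bond c/2=1/200: DF=(948173/1000000 − 1/200·(0.982800+0.979100+0.943700))/(1+1/200) = 929/1000 ≈ 0.929000
step 5 [2.5y] bond c/2=1/100: DF=(188641/200000 − 1/100·(0.982800+0.979100+0.943700+0.929000))/(1+1/100) = 8959/10000 ≈ 0.895900
step 6 [3y] zero: DF = P = 8483/10000 ≈ 0.848300
step 7 [3.5y] swap r/2=1721/64067: DF=(1 − 1721/64067·(0.982800+0.979100+0.943700+0.929000+0.895900+0.848300))/(1+1721/64067) = 8279/10000 ≈ 0.827900

1 1/2 2457/2500
2 1 9791/10000
3 3/2 9437/10000
4 2 929/1000
5 5/2 8959/10000
6 3 8483/10000
7 7/2 8279/10000
DF(1y) = 9791/10000 ≈ 0.979100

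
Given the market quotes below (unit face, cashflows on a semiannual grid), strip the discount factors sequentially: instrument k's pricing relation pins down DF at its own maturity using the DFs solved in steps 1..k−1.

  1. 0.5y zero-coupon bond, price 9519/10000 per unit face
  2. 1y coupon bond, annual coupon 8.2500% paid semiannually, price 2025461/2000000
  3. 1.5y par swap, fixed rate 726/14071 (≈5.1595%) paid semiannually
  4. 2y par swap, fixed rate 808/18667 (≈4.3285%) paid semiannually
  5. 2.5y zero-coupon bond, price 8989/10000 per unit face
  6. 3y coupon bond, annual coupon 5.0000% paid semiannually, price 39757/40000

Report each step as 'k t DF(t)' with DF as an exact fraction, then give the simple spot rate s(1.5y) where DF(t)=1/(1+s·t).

1 1/2 9519/10000
2 1 9349/10000
3 3/2 4637/5000
4 2 1149/1250
5 5/2 8989/10000
6 3 8567/10000
s(1.5y) = (1/(4637/5000) − 1)/(3/2) = 242/4637 ≈ 5.2189%

step 1 [0.5y] zero: DF = P = 9519/10000 ≈ 0.951900
step 2 [1y] bond c/2=33/800: DF=(2025461/2000000 − 33/800·(0.951900))/(1+33/800) = 9349/10000 ≈ 0.934900
step 3 [1.5y] swap r/2=363/14071: DF=(1 − 363/14071·(0.951900+0.934900))/(1+363/14071) = 4637/5000 ≈ 0.927400
step 4 [2y] swap r/2=404/18667: DF=(1 − 404/18667·(0.951900+0.934900+0.927400))/(1+404/18667) = 1149/1250 ≈ 0.919200
step 5 [2.5y] zero: DF = P = 8989/10000 ≈ 0.898900
step 6 [3y] bond c/2=1/40: DF=(39757/40000 − 1/40·(0.951900+0.934900+0.927400+0.919200+0.898900))/(1+1/40) = 8567/10000 ≈ 0.856700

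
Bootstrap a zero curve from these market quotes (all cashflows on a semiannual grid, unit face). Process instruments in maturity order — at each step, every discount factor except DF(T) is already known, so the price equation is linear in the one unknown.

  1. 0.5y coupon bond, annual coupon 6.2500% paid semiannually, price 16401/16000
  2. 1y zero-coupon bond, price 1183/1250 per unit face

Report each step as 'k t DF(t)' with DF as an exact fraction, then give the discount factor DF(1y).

1 1/2 497/500
2 1 1183/1250
DF(1y) = 1183/1250 ≈ 0.946400

step 1 [0.5y] bond c/2=1/32: DF=(16401/16000 − 1/32·(0))/(1+1/32) = 497/500 ≈ 0.994000
step 2 [1y] zero: DF = P = 1183/1250 ≈ 0.946400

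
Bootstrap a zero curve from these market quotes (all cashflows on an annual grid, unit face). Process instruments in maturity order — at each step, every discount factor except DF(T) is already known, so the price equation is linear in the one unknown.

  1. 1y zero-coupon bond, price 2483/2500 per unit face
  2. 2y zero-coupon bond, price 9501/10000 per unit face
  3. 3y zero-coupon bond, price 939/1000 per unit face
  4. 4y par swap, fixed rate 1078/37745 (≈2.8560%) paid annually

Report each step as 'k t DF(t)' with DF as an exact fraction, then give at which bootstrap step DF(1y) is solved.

1 1 2483/2500
2 2 9501/10000
3 3 939/1000
4 4 4461/5000
DF(1y) is solved at step 1

step 1 [1y] zero: DF = P = 2483/2500 ≈ 0.993200
step 2 [2y] zero: DF = P = 9501/10000 ≈ 0.950100
step 3 [3y] zero: DF = P = 939/1000 ≈ 0.939000
step 4 [4y] swap r/1=1078/37745: DF=(1 − 1078/37745·(0.993200+0.950100+0.939000))/(1+1078/37745) = 4461/5000 ≈ 0.892200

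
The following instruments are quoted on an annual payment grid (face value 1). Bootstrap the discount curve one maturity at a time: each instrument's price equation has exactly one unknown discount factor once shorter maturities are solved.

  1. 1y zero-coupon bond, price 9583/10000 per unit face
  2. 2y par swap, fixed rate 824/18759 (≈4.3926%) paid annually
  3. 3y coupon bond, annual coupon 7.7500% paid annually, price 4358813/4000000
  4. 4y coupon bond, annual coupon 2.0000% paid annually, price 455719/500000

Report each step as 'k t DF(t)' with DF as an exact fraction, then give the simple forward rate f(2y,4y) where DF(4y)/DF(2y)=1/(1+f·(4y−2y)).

1 1 9583/10000
2 2 1147/1250
3 3 2191/2500
4 4 2099/2500
f(2y,4y) = ((1147/1250)/(2099/2500) − 1)/(2) = 195/4198 ≈ 4.6451%

step 1 [1y] zero: DF = P = 9583/10000 ≈ 0.958300
step 2 [2y] swap r/1=824/18759: DF=(1 − 824/18759·(0.958300))/(1+824/18759) = 1147/1250 ≈ 0.917600
step 3 [3y] bond c/1=31/400: DF=(4358813/4000000 − 31/400·(0.958300+0.917600))/(1+31/400) = 2191/2500 ≈ 0.876400
step 4 [4y] bond c/1=1/50: DF=(455719/500000 − 1/50·(0.958300+0.917600+0.876400))/(1+1/50) = 2099/2500 ≈ 0.839600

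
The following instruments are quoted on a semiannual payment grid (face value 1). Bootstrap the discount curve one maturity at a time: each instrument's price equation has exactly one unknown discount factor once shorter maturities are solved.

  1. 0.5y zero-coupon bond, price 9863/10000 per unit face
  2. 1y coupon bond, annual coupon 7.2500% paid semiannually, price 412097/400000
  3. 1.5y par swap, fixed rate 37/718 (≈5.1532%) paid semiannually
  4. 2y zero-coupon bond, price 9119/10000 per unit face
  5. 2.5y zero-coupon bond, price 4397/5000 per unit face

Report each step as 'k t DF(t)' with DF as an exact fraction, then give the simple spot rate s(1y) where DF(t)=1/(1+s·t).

1 1/2 9863/10000
2 1 9597/10000
3 3/2 463/500
4 2 9119/10000
5 5/2 4397/5000
s(1y) = (1/(9597/10000) − 1)/(1) = 403/9597 ≈ 4.1992%

step 1 [0.5y] zero: DF = P = 9863/10000 ≈ 0.986300
step 2 [1y] bond c/2=29/800: DF=(412097/400000 − 29/800·(0.986300))/(1+29/800) = 9597/10000 ≈ 0.959700
step 3 [1.5y] swap r/2=37/1436: DF=(1 − 37/1436·(0.986300+0.959700))/(1+37/1436) = 463/500 ≈ 0.926000
step 4 [2y] zero: DF = P = 9119/10000 ≈ 0.911900
step 5 [2.5y] zero: DF = P = 4397/5000 ≈ 0.879400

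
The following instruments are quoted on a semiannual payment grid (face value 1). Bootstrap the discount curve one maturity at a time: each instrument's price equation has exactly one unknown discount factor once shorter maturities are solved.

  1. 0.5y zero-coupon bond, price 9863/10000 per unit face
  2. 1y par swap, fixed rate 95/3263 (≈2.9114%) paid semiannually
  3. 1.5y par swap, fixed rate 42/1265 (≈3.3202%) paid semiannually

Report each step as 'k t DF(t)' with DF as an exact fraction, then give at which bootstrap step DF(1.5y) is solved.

step 1 [0.5y] zero: DF = P = 9863/10000 ≈ 0.986300
step 2 [1y] swap r/2=95/6526: DF=(1 − 95/6526·(0.986300))/(1+95/6526) = 1943/2000 ≈ 0.971500
step 3 [1.5y] swap r/2=21/1265: DF=(1 − 21/1265·(0.986300+0.971500))/(1+21/1265) = 9517/10000 ≈ 0.951700

1 1/2 9863/10000
2 1 1943/2000
3 3/2 9517/10000
DF(1.5y) is solved at step 3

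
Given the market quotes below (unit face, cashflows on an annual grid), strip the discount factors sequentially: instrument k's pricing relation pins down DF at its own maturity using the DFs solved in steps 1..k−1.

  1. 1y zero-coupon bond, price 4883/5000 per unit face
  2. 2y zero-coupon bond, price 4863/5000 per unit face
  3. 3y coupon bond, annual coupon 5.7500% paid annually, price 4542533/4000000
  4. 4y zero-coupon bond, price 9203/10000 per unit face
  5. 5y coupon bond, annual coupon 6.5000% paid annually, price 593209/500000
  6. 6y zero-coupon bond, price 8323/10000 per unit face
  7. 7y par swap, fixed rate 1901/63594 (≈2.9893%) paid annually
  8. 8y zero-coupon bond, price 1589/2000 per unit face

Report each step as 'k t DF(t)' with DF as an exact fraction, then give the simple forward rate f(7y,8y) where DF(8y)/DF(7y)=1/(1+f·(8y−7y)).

1 1 4883/5000
2 2 4863/5000
3 3 9679/10000
4 4 9203/10000
5 5 4399/5000
6 6 8323/10000
7 7 8099/10000
8 8 1589/2000
f(7y,8y) = ((8099/10000)/(1589/2000) − 1)/(1) = 22/1135 ≈ 1.9383%

step 1 [1y] zero: DF = P = 4883/5000 ≈ 0.976600
step 2 [2y] zero: DF = P = 4863/5000 ≈ 0.972600
step 3 [3y] bond c/1=23/400: DF=(4542533/4000000 − 23/400·(0.976600+0.972600))/(1+23/400) = 9679/10000 ≈ 0.967900
step 4 [4y] zero: DF = P = 9203/10000 ≈ 0.920300
step 5 [5y] bond c/1=13/200: DF=(593209/500000 − 13/200·(0.976600+0.972600+0.967900+0.920300))/(1+13/200) = 4399/5000 ≈ 0.879800
step 6 [6y] zero: DF = P = 8323/10000 ≈ 0.832300
step 7 [7y] swap r/1=1901/63594: DF=(1 − 1901/63594·(0.976600+0.972600+0.967900+0.920300+0.879800+0.832300))/(1+1901/63594) = 8099/10000 ≈ 0.809900
step 8 [8y] zero: DF = P = 1589/2000 ≈ 0.794500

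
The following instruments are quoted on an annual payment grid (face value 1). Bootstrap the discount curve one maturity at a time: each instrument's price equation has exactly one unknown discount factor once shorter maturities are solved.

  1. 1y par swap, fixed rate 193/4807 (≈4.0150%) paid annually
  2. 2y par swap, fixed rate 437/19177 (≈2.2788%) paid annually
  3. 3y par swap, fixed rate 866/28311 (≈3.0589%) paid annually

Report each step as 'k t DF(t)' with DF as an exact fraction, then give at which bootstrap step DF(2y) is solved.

step 1 [1y] swap r/1=193/4807: DF=(1 − 193/4807·(0))/(1+193/4807) = 4807/5000 ≈ 0.961400
step 2 [2y] swap r/1=437/19177: DF=(1 − 437/19177·(0.961400))/(1+437/19177) = 9563/10000 ≈ 0.956300
step 3 [3y] swap r/1=866/28311: DF=(1 − 866/28311·(0.961400+0.956300))/(1+866/28311) = 4567/5000 ≈ 0.913400

1 1 4807/5000
2 2 9563/10000
3 3 4567/5000
DF(2y) is solved at step 2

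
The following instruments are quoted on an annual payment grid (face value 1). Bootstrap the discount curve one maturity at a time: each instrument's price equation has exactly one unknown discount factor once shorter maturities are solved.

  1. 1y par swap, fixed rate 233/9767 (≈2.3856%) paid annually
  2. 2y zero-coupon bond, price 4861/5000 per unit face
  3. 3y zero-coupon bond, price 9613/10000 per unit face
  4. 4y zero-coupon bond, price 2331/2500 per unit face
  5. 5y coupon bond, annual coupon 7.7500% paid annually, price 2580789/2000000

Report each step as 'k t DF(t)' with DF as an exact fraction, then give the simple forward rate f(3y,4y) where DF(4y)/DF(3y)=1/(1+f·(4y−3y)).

1 1 9767/10000
2 2 4861/5000
3 3 9613/10000
4 4 2331/2500
5 5 2303/2500
f(3y,4y) = ((9613/10000)/(2331/2500) − 1)/(1) = 289/9324 ≈ 3.0995%

step 1 [1y] swap r/1=233/9767: DF=(1 − 233/9767·(0))/(1+233/9767) = 9767/10000 ≈ 0.976700
step 2 [2y] zero: DF = P = 4861/5000 ≈ 0.972200
step 3 [3y] zero: DF = P = 9613/10000 ≈ 0.961300
step 4 [4y] zero: DF = P = 2331/2500 ≈ 0.932400
step 5 [5y] bond c/1=31/400: DF=(2580789/2000000 − 31/400·(0.976700+0.972200+0.961300+0.932400))/(1+31/400) = 2303/2500 ≈ 0.921200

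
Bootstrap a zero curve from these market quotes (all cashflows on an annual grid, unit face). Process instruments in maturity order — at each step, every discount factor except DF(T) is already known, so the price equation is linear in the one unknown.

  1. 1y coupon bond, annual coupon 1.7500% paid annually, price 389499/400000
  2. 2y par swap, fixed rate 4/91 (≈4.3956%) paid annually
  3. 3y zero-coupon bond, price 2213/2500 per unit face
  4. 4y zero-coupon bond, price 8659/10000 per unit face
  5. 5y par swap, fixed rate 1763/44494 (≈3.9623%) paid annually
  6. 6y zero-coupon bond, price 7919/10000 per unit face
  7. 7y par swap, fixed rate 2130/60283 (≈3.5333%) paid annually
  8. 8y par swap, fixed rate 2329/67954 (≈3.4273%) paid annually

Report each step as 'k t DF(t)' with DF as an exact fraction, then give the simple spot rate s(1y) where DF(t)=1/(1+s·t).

step 1 [1y] bond c/1=7/400: DF=(389499/400000 − 7/400·(0))/(1+7/400) = 957/1000 ≈ 0.957000
step 2 [2y] swap r/1=4/91: DF=(1 − 4/91·(0.957000))/(1+4/91) = 1147/1250 ≈ 0.917600
step 3 [3y] zero: DF = P = 2213/2500 ≈ 0.885200
step 4 [4y] zero: DF = P = 8659/10000 ≈ 0.865900
step 5 [5y] swap r/1=1763/44494: DF=(1 − 1763/44494·(0.957000+0.917600+0.885200+0.865900))/(1+1763/44494) = 8237/10000 ≈ 0.823700
step 6 [6y] zero: DF = P = 7919/10000 ≈ 0.791900
step 7 [7y] swap r/1=2130/60283: DF=(1 − 2130/60283·(0.957000+0.917600+0.885200+0.865900+0.823700+0.791900))/(1+2130/60283) = 787/1000 ≈ 0.787000
step 8 [8y] swap r/1=2329/67954: DF=(1 − 2329/67954·(0.957000+0.917600+0.885200+0.865900+0.823700+0.791900+0.787000))/(1+2329/67954) = 7671/10000 ≈ 0.767100

1 1 957/1000
2 2 1147/1250
3 3 2213/2500
4 4 8659/10000
5 5 8237/10000
6 6 7919/10000
7 7 787/1000
8 8 7671/10000
s(1y) = (1/(957/1000) − 1)/(1) = 43/957 ≈ 4.4932%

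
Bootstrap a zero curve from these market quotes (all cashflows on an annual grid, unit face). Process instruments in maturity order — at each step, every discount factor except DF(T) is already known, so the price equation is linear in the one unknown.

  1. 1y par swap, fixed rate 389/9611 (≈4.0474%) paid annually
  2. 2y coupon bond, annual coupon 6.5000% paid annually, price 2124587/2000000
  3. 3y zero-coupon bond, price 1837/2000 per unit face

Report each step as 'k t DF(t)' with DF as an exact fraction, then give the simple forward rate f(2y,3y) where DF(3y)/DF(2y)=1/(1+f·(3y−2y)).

step 1 [1y] swap r/1=389/9611: DF=(1 − 389/9611·(0))/(1+389/9611) = 9611/10000 ≈ 0.961100
step 2 [2y] bond c/1=13/200: DF=(2124587/2000000 − 13/200·(0.961100))/(1+13/200) = 2347/2500 ≈ 0.938800
step 3 [3y] zero: DF = P = 1837/2000 ≈ 0.918500

1 1 9611/10000
2 2 2347/2500
3 3 1837/2000
f(2y,3y) = ((2347/2500)/(1837/2000) − 1)/(1) = 203/9185 ≈ 2.2101%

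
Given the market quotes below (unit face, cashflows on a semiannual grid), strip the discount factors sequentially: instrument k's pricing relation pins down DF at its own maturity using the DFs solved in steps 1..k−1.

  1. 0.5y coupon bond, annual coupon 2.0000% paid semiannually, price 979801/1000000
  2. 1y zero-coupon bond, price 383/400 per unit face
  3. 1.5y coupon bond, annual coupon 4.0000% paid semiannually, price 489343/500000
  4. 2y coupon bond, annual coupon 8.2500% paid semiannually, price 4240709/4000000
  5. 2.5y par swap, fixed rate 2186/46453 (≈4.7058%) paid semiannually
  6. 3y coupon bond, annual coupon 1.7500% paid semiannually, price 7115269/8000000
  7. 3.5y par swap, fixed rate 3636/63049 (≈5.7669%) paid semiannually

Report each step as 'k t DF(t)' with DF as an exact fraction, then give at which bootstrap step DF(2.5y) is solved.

1 1/2 9701/10000
2 1 383/400
3 3/2 9217/10000
4 2 9053/10000
5 5/2 8907/10000
6 3 4207/5000
7 7/2 4091/5000
DF(2.5y) is solved at step 5

step 1 [0.5y] bond c/2=1/100: DF=(979801/1000000 − 1/100·(0))/(1+1/100) = 9701/10000 ≈ 0.970100
step 2 [1y] zero: DF = P = 383/400 ≈ 0.957500
step 3 [1.5y] bond c/2=1/50: DF=(489343/500000 − 1/50·(0.970100+0.957500))/(1+1/50) = 9217/10000 ≈ 0.921700
step 4 [2y] bond c/2=33/800: DF=(4240709/4000000 − 33/800·(0.970100+0.957500+0.921700))/(1+33/800) = 9053/10000 ≈ 0.905300
step 5 [2.5y] swap r/2=1093/46453: DF=(1 − 1093/46453·(0.970100+0.957500+0.921700+0.905300))/(1+1093/46453) = 8907/10000 ≈ 0.890700
step 6 [3y] bond c/2=7/800: DF=(7115269/8000000 − 7/800·(0.970100+0.957500+0.921700+0.905300+0.890700))/(1+7/800) = 4207/5000 ≈ 0.841400
step 7 [3.5y] swap r/2=1818/63049: DF=(1 − 1818/63049·(0.970100+0.957500+0.921700+0.905300+0.890700+0.841400))/(1+1818/63049) = 4091/5000 ≈ 0.818200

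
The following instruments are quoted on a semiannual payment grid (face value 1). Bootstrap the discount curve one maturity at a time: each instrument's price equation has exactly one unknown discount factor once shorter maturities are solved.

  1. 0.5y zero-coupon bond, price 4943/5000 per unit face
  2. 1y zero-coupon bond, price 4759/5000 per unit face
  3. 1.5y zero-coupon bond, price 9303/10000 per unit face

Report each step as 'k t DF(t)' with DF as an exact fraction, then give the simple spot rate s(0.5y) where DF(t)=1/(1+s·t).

step 1 [0.5y] zero: DF = P = 4943/5000 ≈ 0.988600
step 2 [1y] zero: DF = P = 4759/5000 ≈ 0.951800
step 3 [1.5y] zero: DF = P = 9303/10000 ≈ 0.930300

1 1/2 4943/5000
2 1 4759/5000
3 3/2 9303/10000
s(0.5y) = (1/(4943/5000) − 1)/(1/2) = 114/4943 ≈ 2.3063%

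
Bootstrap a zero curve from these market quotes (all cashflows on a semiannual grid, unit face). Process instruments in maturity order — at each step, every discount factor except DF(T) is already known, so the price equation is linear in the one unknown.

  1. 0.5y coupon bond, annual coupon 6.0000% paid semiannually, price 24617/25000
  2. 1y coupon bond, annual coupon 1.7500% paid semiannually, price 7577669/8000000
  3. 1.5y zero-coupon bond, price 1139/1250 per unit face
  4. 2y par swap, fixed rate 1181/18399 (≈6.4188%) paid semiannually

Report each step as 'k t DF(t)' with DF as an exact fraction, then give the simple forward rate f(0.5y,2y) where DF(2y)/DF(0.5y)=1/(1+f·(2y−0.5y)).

1 1/2 239/250
2 1 9307/10000
3 3/2 1139/1250
4 2 8819/10000
f(0.5y,2y) = ((239/250)/(8819/10000) − 1)/(3/2) = 494/8819 ≈ 5.6015%

step 1 [0.5y] bond c/2=3/100: DF=(24617/25000 − 3/100·(0))/(1+3/100) = 239/250 ≈ 0.956000
step 2 [1y] bond c/2=7/800: DF=(7577669/8000000 − 7/800·(0.956000))/(1+7/800) = 9307/10000 ≈ 0.930700
step 3 [1.5y] zero: DF = P = 1139/1250 ≈ 0.911200
step 4 [2y] swap r/2=1181/36798: DF=(1 − 1181/36798·(0.956000+0.930700+0.911200))/(1+1181/36798) = 8819/10000 ≈ 0.881900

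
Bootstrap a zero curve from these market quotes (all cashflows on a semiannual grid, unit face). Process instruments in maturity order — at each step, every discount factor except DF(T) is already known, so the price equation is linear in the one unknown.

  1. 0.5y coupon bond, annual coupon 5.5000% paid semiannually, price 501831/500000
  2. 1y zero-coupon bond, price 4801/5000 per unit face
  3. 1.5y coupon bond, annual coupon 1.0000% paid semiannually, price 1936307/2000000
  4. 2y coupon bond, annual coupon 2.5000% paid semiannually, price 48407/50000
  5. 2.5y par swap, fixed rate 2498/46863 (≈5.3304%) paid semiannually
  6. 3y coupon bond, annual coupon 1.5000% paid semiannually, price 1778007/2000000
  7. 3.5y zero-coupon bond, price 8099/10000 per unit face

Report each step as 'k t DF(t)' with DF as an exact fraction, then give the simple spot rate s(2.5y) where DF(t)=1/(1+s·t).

step 1 [0.5y] bond c/2=11/400: DF=(501831/500000 − 11/400·(0))/(1+11/400) = 1221/1250 ≈ 0.976800
step 2 [1y] zero: DF = P = 4801/5000 ≈ 0.960200
step 3 [1.5y] bond c/2=1/200: DF=(1936307/2000000 − 1/200·(0.976800+0.960200))/(1+1/200) = 9537/10000 ≈ 0.953700
step 4 [2y] bond c/2=1/80: DF=(48407/50000 − 1/80·(0.976800+0.960200+0.953700))/(1+1/80) = 1841/2000 ≈ 0.920500
step 5 [2.5y] swap r/2=1249/46863: DF=(1 − 1249/46863·(0.976800+0.960200+0.953700+0.920500))/(1+1249/46863) = 8751/10000 ≈ 0.875100
step 6 [3y] bond c/2=3/400: DF=(1778007/2000000 − 3/400·(0.976800+0.960200+0.953700+0.920500+0.875100))/(1+3/400) = 339/400 ≈ 0.847500
step 7 [3.5y] zero: DF = P = 8099/10000 ≈ 0.809900

1 1/2 1221/1250
2 1 4801/5000
3 3/2 9537/10000
4 2 1841/2000
5 5/2 8751/10000
6 3 339/400
7 7/2 8099/10000
s(2.5y) = (1/(8751/10000) − 1)/(5/2) = 2498/43755 ≈ 5.7091%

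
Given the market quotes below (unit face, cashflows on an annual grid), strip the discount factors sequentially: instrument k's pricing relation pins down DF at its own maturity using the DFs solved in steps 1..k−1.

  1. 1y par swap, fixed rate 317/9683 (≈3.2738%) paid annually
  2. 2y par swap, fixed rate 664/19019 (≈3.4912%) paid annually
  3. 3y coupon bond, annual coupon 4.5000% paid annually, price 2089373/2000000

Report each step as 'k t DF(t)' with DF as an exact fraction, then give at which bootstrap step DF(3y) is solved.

step 1 [1y] swap r/1=317/9683: DF=(1 − 317/9683·(0))/(1+317/9683) = 9683/10000 ≈ 0.968300
step 2 [2y] swap r/1=664/19019: DF=(1 − 664/19019·(0.968300))/(1+664/19019) = 1167/1250 ≈ 0.933600
step 3 [3y] bond c/1=9/200: DF=(2089373/2000000 − 9/200·(0.968300+0.933600))/(1+9/200) = 4589/5000 ≈ 0.917800

1 1 9683/10000
2 2 1167/1250
3 3 4589/5000
DF(3y) is solved at step 3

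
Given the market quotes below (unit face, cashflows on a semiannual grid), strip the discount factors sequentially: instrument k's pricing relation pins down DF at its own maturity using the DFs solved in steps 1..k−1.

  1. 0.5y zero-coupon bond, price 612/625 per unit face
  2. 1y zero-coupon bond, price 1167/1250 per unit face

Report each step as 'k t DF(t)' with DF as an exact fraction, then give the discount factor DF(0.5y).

1 1/2 612/625
2 1 1167/1250
DF(0.5y) = 612/625 ≈ 0.979200

step 1 [0.5y] zero: DF = P = 612/625 ≈ 0.979200
step 2 [1y] zero: DF = P = 1167/1250 ≈ 0.933600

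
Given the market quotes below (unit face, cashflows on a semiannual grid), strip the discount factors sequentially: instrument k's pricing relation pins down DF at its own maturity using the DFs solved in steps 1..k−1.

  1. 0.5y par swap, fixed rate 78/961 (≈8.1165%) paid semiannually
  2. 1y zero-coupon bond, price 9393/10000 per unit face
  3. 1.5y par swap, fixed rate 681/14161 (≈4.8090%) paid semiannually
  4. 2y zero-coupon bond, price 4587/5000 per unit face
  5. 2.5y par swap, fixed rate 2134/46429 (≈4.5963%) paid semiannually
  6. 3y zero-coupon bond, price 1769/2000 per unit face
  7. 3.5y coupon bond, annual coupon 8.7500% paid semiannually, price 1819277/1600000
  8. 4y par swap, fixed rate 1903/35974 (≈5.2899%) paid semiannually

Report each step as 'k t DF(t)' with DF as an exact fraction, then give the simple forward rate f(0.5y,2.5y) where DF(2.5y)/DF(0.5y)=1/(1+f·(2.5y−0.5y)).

step 1 [0.5y] swap r/2=39/961: DF=(1 − 39/961·(0))/(1+39/961) = 961/1000 ≈ 0.961000
step 2 [1y] zero: DF = P = 9393/10000 ≈ 0.939300
step 3 [1.5y] swap r/2=681/28322: DF=(1 − 681/28322·(0.961000+0.939300))/(1+681/28322) = 9319/10000 ≈ 0.931900
step 4 [2y] zero: DF = P = 4587/5000 ≈ 0.917400
step 5 [2.5y] swap r/2=1067/46429: DF=(1 − 1067/46429·(0.961000+0.939300+0.931900+0.917400))/(1+1067/46429) = 8933/10000 ≈ 0.893300
step 6 [3y] zero: DF = P = 1769/2000 ≈ 0.884500
step 7 [3.5y] bond c/2=7/160: DF=(1819277/1600000 − 7/160·(0.961000+0.939300+0.931900+0.917400+0.893300+0.884500))/(1+7/160) = 8577/10000 ≈ 0.857700
step 8 [4y] swap r/2=1903/71948: DF=(1 − 1903/71948·(0.961000+0.939300+0.931900+0.917400+0.893300+0.884500+0.857700))/(1+1903/71948) = 8097/10000 ≈ 0.809700

1 1/2 961/1000
2 1 9393/10000
3 3/2 9319/10000
4 2 4587/5000
5 5/2 8933/10000
6 3 1769/2000
7 7/2 8577/10000
8 4 8097/10000
f(0.5y,2.5y) = ((961/1000)/(8933/10000) − 1)/(2) = 677/17866 ≈ 3.7893%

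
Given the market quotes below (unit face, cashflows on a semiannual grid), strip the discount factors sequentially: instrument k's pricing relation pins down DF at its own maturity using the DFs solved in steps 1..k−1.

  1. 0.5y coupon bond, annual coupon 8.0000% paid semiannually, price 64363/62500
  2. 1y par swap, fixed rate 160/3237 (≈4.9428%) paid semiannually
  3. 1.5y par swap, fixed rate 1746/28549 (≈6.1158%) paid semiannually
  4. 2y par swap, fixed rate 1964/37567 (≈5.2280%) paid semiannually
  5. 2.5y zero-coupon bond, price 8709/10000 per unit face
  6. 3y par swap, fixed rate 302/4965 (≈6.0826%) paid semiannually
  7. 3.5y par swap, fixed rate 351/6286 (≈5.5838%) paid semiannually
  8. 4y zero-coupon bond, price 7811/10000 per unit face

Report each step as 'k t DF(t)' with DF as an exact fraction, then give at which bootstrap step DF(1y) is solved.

step 1 [0.5y] bond c/2=1/25: DF=(64363/62500 − 1/25·(0))/(1+1/25) = 4951/5000 ≈ 0.990200
step 2 [1y] swap r/2=80/3237: DF=(1 − 80/3237·(0.990200))/(1+80/3237) = 119/125 ≈ 0.952000
step 3 [1.5y] swap r/2=873/28549: DF=(1 − 873/28549·(0.990200+0.952000))/(1+873/28549) = 9127/10000 ≈ 0.912700
step 4 [2y] swap r/2=982/37567: DF=(1 − 982/37567·(0.990200+0.952000+0.912700))/(1+982/37567) = 4509/5000 ≈ 0.901800
step 5 [2.5y] zero: DF = P = 8709/10000 ≈ 0.870900
step 6 [3y] swap r/2=151/4965: DF=(1 − 151/4965·(0.990200+0.952000+0.912700+0.901800+0.870900))/(1+151/4965) = 8339/10000 ≈ 0.833900
step 7 [3.5y] swap r/2=351/12572: DF=(1 − 351/12572·(0.990200+0.952000+0.912700+0.901800+0.870900+0.833900))/(1+351/12572) = 1649/2000 ≈ 0.824500
step 8 [4y] zero: DF = P = 7811/10000 ≈ 0.781100

1 1/2 4951/5000
2 1 119/125
3 3/2 9127/10000
4 2 4509/5000
5 5/2 8709/10000
6 3 8339/10000
7 7/2 1649/2000
8 4 7811/10000
DF(1y) is solved at step 2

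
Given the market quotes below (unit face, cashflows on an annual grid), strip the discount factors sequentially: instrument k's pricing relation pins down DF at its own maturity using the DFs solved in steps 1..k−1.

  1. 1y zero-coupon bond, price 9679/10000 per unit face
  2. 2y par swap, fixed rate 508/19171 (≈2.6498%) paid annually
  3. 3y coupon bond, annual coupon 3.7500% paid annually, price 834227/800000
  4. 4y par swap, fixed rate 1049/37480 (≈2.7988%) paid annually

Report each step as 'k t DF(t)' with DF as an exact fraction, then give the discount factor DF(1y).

step 1 [1y] zero: DF = P = 9679/10000 ≈ 0.967900
step 2 [2y] swap r/1=508/19171: DF=(1 − 508/19171·(0.967900))/(1+508/19171) = 2373/2500 ≈ 0.949200
step 3 [3y] bond c/1=3/80: DF=(834227/800000 − 3/80·(0.967900+0.949200))/(1+3/80) = 4679/5000 ≈ 0.935800
step 4 [4y] swap r/1=1049/37480: DF=(1 − 1049/37480·(0.967900+0.949200+0.935800))/(1+1049/37480) = 8951/10000 ≈ 0.895100

1 1 9679/10000
2 2 2373/2500
3 3 4679/5000
4 4 8951/10000
DF(1y) = 9679/10000 ≈ 0.967900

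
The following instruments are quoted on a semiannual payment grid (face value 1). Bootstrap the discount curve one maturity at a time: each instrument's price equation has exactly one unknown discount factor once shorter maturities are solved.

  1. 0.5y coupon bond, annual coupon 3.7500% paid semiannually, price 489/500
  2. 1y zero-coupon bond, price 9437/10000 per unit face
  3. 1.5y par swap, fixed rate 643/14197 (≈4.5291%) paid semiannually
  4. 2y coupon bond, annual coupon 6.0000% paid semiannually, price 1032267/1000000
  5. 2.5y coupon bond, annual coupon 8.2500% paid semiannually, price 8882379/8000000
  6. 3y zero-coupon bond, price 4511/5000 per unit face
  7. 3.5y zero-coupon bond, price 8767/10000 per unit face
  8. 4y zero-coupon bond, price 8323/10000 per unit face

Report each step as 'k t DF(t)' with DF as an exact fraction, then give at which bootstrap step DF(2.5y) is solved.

1 1/2 24/25
2 1 9437/10000
3 3/2 9357/10000
4 2 1839/2000
5 5/2 4587/5000
6 3 4511/5000
7 7/2 8767/10000
8 4 8323/10000
DF(2.5y) is solved at step 5

step 1 [0.5y] bond c/2=3/160: DF=(489/500 − 3/160·(0))/(1+3/160) = 24/25 ≈ 0.960000
step 2 [1y] zero: DF = P = 9437/10000 ≈ 0.943700
step 3 [1.5y] swap r/2=643/28394: DF=(1 − 643/28394·(0.960000+0.943700))/(1+643/28394) = 9357/10000 ≈ 0.935700
step 4 [2y] bond c/2=3/100: DF=(1032267/1000000 − 3/100·(0.960000+0.943700+0.935700))/(1+3/100) = 1839/2000 ≈ 0.919500
step 5 [2.5y] bond c/2=33/800: DF=(8882379/8000000 − 33/800·(0.960000+0.943700+0.935700+0.919500))/(1+33/800) = 4587/5000 ≈ 0.917400
step 6 [3y] zero: DF = P = 4511/5000 ≈ 0.902200
step 7 [3.5y] zero: DF = P = 8767/10000 ≈ 0.876700
step 8 [4y] zero: DF = P = 8323/10000 ≈ 0.832300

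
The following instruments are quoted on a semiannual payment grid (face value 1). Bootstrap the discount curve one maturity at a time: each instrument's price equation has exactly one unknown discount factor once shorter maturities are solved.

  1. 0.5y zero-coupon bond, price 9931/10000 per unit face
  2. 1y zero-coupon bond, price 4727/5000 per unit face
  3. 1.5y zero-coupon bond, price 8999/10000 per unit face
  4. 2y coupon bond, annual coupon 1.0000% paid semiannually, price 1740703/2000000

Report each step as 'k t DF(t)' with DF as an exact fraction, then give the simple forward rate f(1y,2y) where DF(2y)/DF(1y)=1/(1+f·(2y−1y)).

step 1 [0.5y] zero: DF = P = 9931/10000 ≈ 0.993100
step 2 [1y] zero: DF = P = 4727/5000 ≈ 0.945400
step 3 [1.5y] zero: DF = P = 8999/10000 ≈ 0.899900
step 4 [2y] bond c/2=1/200: DF=(1740703/2000000 − 1/200·(0.993100+0.945400+0.899900))/(1+1/200) = 8519/10000 ≈ 0.851900

1 1/2 9931/10000
2 1 4727/5000
3 3/2 8999/10000
4 2 8519/10000
f(1y,2y) = ((4727/5000)/(8519/10000) − 1)/(1) = 935/8519 ≈ 10.9755%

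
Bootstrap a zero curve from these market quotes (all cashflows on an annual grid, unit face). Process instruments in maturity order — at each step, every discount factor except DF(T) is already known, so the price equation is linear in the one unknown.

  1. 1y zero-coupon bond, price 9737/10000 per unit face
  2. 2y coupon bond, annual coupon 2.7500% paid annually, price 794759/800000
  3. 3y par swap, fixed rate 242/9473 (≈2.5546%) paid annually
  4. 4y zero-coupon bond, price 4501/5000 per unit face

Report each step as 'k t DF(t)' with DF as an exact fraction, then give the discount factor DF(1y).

step 1 [1y] zero: DF = P = 9737/10000 ≈ 0.973700
step 2 [2y] bond c/1=11/400: DF=(794759/800000 − 11/400·(0.973700))/(1+11/400) = 588/625 ≈ 0.940800
step 3 [3y] swap r/1=242/9473: DF=(1 − 242/9473·(0.973700+0.940800))/(1+242/9473) = 4637/5000 ≈ 0.927400
step 4 [4y] zero: DF = P = 4501/5000 ≈ 0.900200

1 1 9737/10000
2 2 588/625
3 3 4637/5000
4 4 4501/5000
DF(1y) = 9737/10000 ≈ 0.973700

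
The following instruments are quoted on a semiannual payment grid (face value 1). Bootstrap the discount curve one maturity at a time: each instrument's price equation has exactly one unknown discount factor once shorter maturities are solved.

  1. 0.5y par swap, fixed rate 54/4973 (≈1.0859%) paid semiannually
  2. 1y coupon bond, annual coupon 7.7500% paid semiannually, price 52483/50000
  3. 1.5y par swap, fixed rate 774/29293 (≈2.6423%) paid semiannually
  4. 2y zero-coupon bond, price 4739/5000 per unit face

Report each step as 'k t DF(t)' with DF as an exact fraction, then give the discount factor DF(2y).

step 1 [0.5y] swap r/2=27/4973: DF=(1 − 27/4973·(0))/(1+27/4973) = 4973/5000 ≈ 0.994600
step 2 [1y] bond c/2=31/800: DF=(52483/50000 − 31/800·(0.994600))/(1+31/800) = 4867/5000 ≈ 0.973400
step 3 [1.5y] swap r/2=387/29293: DF=(1 − 387/29293·(0.994600+0.973400))/(1+387/29293) = 9613/10000 ≈ 0.961300
step 4 [2y] zero: DF = P = 4739/5000 ≈ 0.947800

1 1/2 4973/5000
2 1 4867/5000
3 3/2 9613/10000
4 2 4739/5000
DF(2y) = 4739/5000 ≈ 0.947800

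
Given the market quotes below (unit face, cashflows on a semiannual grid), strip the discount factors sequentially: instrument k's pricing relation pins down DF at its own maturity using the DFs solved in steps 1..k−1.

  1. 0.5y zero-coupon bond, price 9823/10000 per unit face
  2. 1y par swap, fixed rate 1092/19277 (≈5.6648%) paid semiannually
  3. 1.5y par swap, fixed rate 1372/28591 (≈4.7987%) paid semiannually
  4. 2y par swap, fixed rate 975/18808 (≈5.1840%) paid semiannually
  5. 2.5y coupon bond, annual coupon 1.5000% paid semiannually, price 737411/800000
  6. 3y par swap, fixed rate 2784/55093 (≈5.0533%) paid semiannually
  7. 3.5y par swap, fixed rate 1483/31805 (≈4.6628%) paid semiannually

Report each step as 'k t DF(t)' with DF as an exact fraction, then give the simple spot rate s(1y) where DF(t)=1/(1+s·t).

step 1 [0.5y] zero: DF = P = 9823/10000 ≈ 0.982300
step 2 [1y] swap r/2=546/19277: DF=(1 − 546/19277·(0.982300))/(1+546/19277) = 4727/5000 ≈ 0.945400
step 3 [1.5y] swap r/2=686/28591: DF=(1 − 686/28591·(0.982300+0.945400))/(1+686/28591) = 4657/5000 ≈ 0.931400
step 4 [2y] swap r/2=975/37616: DF=(1 − 975/37616·(0.982300+0.945400+0.931400))/(1+975/37616) = 361/400 ≈ 0.902500
step 5 [2.5y] bond c/2=3/400: DF=(737411/800000 − 3/400·(0.982300+0.945400+0.931400+0.902500))/(1+3/400) = 8869/10000 ≈ 0.886900
step 6 [3y] swap r/2=1392/55093: DF=(1 − 1392/55093·(0.982300+0.945400+0.931400+0.902500+0.886900))/(1+1392/55093) = 538/625 ≈ 0.860800
step 7 [3.5y] swap r/2=1483/63610: DF=(1 − 1483/63610·(0.982300+0.945400+0.931400+0.902500+0.886900+0.860800))/(1+1483/63610) = 8517/10000 ≈ 0.851700

1 1/2 9823/10000
2 1 4727/5000
3 3/2 4657/5000
4 2 361/400
5 5/2 8869/10000
6 3 538/625
7 7/2 8517/10000
s(1y) = (1/(4727/5000) − 1)/(1) = 273/4727 ≈ 5.7753%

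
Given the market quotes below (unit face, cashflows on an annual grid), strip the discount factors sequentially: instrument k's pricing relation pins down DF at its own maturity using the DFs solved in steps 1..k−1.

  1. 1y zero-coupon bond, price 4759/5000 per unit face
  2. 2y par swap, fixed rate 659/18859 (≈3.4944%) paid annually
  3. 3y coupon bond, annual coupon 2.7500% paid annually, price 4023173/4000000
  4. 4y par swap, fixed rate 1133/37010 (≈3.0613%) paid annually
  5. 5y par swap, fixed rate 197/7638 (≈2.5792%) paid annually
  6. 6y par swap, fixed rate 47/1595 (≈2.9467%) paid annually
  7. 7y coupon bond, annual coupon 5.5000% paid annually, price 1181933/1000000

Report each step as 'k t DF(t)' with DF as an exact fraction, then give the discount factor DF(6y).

step 1 [1y] zero: DF = P = 4759/5000 ≈ 0.951800
step 2 [2y] swap r/1=659/18859: DF=(1 − 659/18859·(0.951800))/(1+659/18859) = 9341/10000 ≈ 0.934100
step 3 [3y] bond c/1=11/400: DF=(4023173/4000000 − 11/400·(0.951800+0.934100))/(1+11/400) = 2321/2500 ≈ 0.928400
step 4 [4y] swap r/1=1133/37010: DF=(1 − 1133/37010·(0.951800+0.934100+0.928400))/(1+1133/37010) = 8867/10000 ≈ 0.886700
step 5 [5y] swap r/1=197/7638: DF=(1 − 197/7638·(0.951800+0.934100+0.928400+0.886700))/(1+197/7638) = 4409/5000 ≈ 0.881800
step 6 [6y] swap r/1=47/1595: DF=(1 − 47/1595·(0.951800+0.934100+0.928400+0.886700+0.881800))/(1+47/1595) = 4201/5000 ≈ 0.840200
step 7 [7y] bond c/1=11/200: DF=(1181933/1000000 − 11/200·(0.951800+0.934100+0.928400+0.886700+0.881800+0.840200))/(1+11/200) = 1047/1250 ≈ 0.837600

1 1 4759/5000
2 2 9341/10000
3 3 2321/2500
4 4 8867/10000
5 5 4409/5000
6 6 4201/5000
7 7 1047/1250
DF(6y) = 4201/5000 ≈ 0.840200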